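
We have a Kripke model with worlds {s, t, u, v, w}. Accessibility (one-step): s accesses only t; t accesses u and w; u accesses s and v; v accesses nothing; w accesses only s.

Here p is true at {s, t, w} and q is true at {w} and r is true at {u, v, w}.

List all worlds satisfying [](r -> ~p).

s: successors {t}; r -> ~p there: t:T. ✓
t: successors {u, w}; r -> ~p there: u:T, w:F. ✗
u: successors {s, v}; r -> ~p there: s:T, v:T. ✓
v: no successors, so [](r -> ~p) holds vacuously. ✓
w: successors {s}; r -> ~p there: s:T. ✓

{s, u, v, w}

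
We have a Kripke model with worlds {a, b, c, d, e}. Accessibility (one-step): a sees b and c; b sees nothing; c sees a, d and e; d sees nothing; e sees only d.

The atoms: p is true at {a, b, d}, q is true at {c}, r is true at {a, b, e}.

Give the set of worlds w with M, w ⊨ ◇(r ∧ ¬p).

{c}

a: successors {b, c}; r ∧ ¬p there: b:F, c:F. ✗
b: no successors, so ◇(r ∧ ¬p) fails. ✗
c: successors {a, d, e}; r ∧ ¬p there: a:F, d:F, e:T. ✓
d: no successors, so ◇(r ∧ ¬p) fails. ✗
e: successors {d}; r ∧ ¬p there: d:F. ✗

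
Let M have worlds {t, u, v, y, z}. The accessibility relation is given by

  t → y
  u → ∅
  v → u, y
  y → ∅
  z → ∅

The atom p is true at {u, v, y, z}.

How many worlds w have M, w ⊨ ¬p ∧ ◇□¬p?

t: ¬p is T, ◇□¬p is T. ✓
u: ¬p is F, ◇□¬p is F. ✗
v: ¬p is F, ◇□¬p is T. ✗
y: ¬p is F, ◇□¬p is F. ✗
z: ¬p is F, ◇□¬p is F. ✗
Satisfying worlds: {t}.

1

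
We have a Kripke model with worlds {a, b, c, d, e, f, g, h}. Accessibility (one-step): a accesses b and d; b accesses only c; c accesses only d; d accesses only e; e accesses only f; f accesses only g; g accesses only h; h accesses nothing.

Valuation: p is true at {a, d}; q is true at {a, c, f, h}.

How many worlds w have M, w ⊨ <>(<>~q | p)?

a: successors {b, d}; <>~q | p there: b:F, d:T. ✓
b: successors {c}; <>~q | p there: c:T. ✓
c: successors {d}; <>~q | p there: d:T. ✓
d: successors {e}; <>~q | p there: e:F. ✗
e: successors {f}; <>~q | p there: f:T. ✓
f: successors {g}; <>~q | p there: g:F. ✗
g: successors {h}; <>~q | p there: h:F. ✗
h: no successors, so <>(<>~q | p) fails. ✗
Satisfying worlds: {a, b, c, e}.

4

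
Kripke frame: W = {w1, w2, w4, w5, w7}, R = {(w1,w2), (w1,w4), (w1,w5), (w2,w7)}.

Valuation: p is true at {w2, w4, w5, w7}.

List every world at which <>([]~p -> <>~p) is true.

w1: successors {w2, w4, w5}; []~p -> <>~p there: w2:T, w4:F, w5:F. ✓
w2: successors {w7}; []~p -> <>~p there: w7:F. ✗
w4: no successors, so <>([]~p -> <>~p) fails. ✗
w5: no successors, so <>([]~p -> <>~p) fails. ✗
w7: no successors, so <>([]~p -> <>~p) fails. ✗

{w1}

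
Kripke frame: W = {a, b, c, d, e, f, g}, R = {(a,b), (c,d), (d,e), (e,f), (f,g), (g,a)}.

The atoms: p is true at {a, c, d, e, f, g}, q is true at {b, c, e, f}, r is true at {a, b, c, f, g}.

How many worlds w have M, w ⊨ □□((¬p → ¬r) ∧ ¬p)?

2

a: successors {b}; □((¬p → ¬r) ∧ ¬p) there: b:T. ✓
b: no successors, so □□((¬p → ¬r) ∧ ¬p) holds vacuously. ✓
c: successors {d}; □((¬p → ¬r) ∧ ¬p) there: d:F. ✗
d: successors {e}; □((¬p → ¬r) ∧ ¬p) there: e:F. ✗
e: successors {f}; □((¬p → ¬r) ∧ ¬p) there: f:F. ✗
f: successors {g}; □((¬p → ¬r) ∧ ¬p) there: g:F. ✗
g: successors {a}; □((¬p → ¬r) ∧ ¬p) there: a:F. ✗
Satisfying worlds: {a, b}.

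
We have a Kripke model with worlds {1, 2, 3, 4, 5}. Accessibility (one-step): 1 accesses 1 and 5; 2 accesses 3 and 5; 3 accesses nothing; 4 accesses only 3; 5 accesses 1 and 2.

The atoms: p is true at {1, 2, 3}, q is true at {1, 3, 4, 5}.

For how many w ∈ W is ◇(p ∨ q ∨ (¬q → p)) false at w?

1: successors {1, 5}; p ∨ q ∨ (¬q → p) there: 1:T, 5:T. ✓
2: successors {3, 5}; p ∨ q ∨ (¬q → p) there: 3:T, 5:T. ✓
3: no successors, so ◇(p ∨ q ∨ (¬q → p)) fails. ✗
4: successors {3}; p ∨ q ∨ (¬q → p) there: 3:T. ✓
5: successors {1, 2}; p ∨ q ∨ (¬q → p) there: 1:T, 2:T. ✓
Satisfying worlds: {1, 2, 4, 5}.
So ◇(p ∨ q ∨ (¬q → p)) fails at the other 1 world.

1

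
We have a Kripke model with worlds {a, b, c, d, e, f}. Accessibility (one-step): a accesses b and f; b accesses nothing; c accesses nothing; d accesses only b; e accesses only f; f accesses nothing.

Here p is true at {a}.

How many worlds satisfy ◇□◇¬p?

3

a: successors {b, f}; □◇¬p there: b:T, f:T. ✓
b: no successors, so ◇□◇¬p fails. ✗
c: no successors, so ◇□◇¬p fails. ✗
d: successors {b}; □◇¬p there: b:T. ✓
e: successors {f}; □◇¬p there: f:T. ✓
f: no successors, so ◇□◇¬p fails. ✗
Satisfying worlds: {a, d, e}.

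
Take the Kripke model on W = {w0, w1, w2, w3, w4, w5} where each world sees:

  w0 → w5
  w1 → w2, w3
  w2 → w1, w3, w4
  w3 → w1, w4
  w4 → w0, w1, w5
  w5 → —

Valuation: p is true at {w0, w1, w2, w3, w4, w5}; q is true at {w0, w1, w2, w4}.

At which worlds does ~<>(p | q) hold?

w0: <>(p | q) is T. ✗
w1: <>(p | q) is T. ✗
w2: <>(p | q) is T. ✗
w3: <>(p | q) is T. ✗
w4: <>(p | q) is T. ✗
w5: <>(p | q) is F. ✓

{w5}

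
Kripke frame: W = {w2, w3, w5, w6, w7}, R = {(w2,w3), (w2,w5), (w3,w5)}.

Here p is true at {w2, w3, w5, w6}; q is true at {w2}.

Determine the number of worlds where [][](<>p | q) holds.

w2: successors {w3, w5}; [](<>p | q) there: w3:F, w5:T. ✗
w3: successors {w5}; [](<>p | q) there: w5:T. ✓
w5: no successors, so [][](<>p | q) holds vacuously. ✓
w6: no successors, so [][](<>p | q) holds vacuously. ✓
w7: no successors, so [][](<>p | q) holds vacuously. ✓
Satisfying worlds: {w3, w5, w6, w7}.

4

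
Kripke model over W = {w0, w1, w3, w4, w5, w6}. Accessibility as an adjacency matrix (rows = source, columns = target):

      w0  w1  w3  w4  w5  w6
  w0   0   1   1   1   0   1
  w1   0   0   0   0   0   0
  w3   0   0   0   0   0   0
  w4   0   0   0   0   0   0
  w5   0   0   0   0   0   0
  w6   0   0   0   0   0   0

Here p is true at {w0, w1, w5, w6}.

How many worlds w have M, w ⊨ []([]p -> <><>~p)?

5

w0: successors {w1, w3, w4, w6}; []p -> <><>~p there: w1:F, w3:F, w4:F, w6:F. ✗
w1: no successors, so []([]p -> <><>~p) holds vacuously. ✓
w3: no successors, so []([]p -> <><>~p) holds vacuously. ✓
w4: no successors, so []([]p -> <><>~p) holds vacuously. ✓
w5: no successors, so []([]p -> <><>~p) holds vacuously. ✓
w6: no successors, so []([]p -> <><>~p) holds vacuously. ✓
Satisfying worlds: {w1, w3, w4, w5, w6}.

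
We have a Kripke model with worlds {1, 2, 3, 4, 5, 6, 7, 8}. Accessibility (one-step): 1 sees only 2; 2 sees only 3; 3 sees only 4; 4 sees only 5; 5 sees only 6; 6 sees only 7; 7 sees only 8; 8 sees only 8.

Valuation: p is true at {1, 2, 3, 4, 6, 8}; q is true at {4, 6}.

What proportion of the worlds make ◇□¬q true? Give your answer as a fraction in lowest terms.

3/4

1: successors {2}; □¬q there: 2:T. ✓
2: successors {3}; □¬q there: 3:F. ✗
3: successors {4}; □¬q there: 4:T. ✓
4: successors {5}; □¬q there: 5:F. ✗
5: successors {6}; □¬q there: 6:T. ✓
6: successors {7}; □¬q there: 7:T. ✓
7: successors {8}; □¬q there: 8:T. ✓
8: successors {8}; □¬q there: 8:T. ✓
That's 6 of 8 worlds, so 6/8 = 3/4.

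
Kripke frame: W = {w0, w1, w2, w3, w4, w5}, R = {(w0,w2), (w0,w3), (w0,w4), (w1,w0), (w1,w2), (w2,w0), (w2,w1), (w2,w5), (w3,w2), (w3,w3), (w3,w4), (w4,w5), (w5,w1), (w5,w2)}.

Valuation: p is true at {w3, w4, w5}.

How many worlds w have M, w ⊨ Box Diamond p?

3

w0: successors {w2, w3, w4}; Diamond p there: w2:T, w3:T, w4:T. ✓
w1: successors {w0, w2}; Diamond p there: w0:T, w2:T. ✓
w2: successors {w0, w1, w5}; Diamond p there: w0:T, w1:F, w5:F. ✗
w3: successors {w2, w3, w4}; Diamond p there: w2:T, w3:T, w4:T. ✓
w4: successors {w5}; Diamond p there: w5:F. ✗
w5: successors {w1, w2}; Diamond p there: w1:F, w2:T. ✗
Satisfying worlds: {w0, w1, w3}.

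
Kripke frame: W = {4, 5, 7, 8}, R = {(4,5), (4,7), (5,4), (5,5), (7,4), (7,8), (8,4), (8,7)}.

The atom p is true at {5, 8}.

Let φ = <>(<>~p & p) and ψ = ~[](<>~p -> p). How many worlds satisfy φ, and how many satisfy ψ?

For <>(<>~p & p):
4: successors {5, 7}; <>~p & p there: 5:T, 7:F. ✓
5: successors {4, 5}; <>~p & p there: 4:F, 5:T. ✓
7: successors {4, 8}; <>~p & p there: 4:F, 8:T. ✓
8: successors {4, 7}; <>~p & p there: 4:F, 7:F. ✗
— 3 worlds.
For ~[](<>~p -> p):
4: [](<>~p -> p) is F. ✓
5: [](<>~p -> p) is F. ✓
7: [](<>~p -> p) is F. ✓
8: [](<>~p -> p) is F. ✓
— 4 worlds.

3 and 4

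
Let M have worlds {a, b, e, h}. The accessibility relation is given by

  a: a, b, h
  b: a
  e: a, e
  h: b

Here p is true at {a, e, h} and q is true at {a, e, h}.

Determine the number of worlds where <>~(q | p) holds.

a: successors {a, b, h}; ~(q | p) there: a:F, b:T, h:F. ✓
b: successors {a}; ~(q | p) there: a:F. ✗
e: successors {a, e}; ~(q | p) there: a:F, e:F. ✗
h: successors {b}; ~(q | p) there: b:T. ✓
Satisfying worlds: {a, h}.

2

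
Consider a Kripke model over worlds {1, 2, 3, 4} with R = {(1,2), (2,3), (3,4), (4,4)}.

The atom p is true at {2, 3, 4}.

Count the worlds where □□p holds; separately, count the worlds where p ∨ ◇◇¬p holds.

For □□p:
1: successors {2}; □p there: 2:T. ✓
2: successors {3}; □p there: 3:T. ✓
3: successors {4}; □p there: 4:T. ✓
4: successors {4}; □p there: 4:T. ✓
— 4 worlds.
For p ∨ ◇◇¬p:
1: p is F, ◇◇¬p is F. ✗
2: p is T, ◇◇¬p is F. ✓
3: p is T, ◇◇¬p is F. ✓
4: p is T, ◇◇¬p is F. ✓
— 3 worlds.

4 and 3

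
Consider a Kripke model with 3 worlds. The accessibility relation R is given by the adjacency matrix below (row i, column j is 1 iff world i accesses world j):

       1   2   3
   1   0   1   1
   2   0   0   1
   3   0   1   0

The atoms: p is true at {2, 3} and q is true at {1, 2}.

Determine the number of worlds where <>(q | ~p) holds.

2

1: successors {2, 3}; q | ~p there: 2:T, 3:F. ✓
2: successors {3}; q | ~p there: 3:F. ✗
3: successors {2}; q | ~p there: 2:T. ✓
Satisfying worlds: {1, 3}.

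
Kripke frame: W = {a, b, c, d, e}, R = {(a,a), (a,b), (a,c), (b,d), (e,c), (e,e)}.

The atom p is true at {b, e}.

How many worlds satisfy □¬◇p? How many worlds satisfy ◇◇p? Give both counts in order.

3 and 2

For □¬◇p:
a: successors {a, b, c}; ¬◇p there: a:F, b:T, c:T. ✗
b: successors {d}; ¬◇p there: d:T. ✓
c: no successors, so □¬◇p holds vacuously. ✓
d: no successors, so □¬◇p holds vacuously. ✓
e: successors {c, e}; ¬◇p there: c:T, e:F. ✗
— 3 worlds.
For ◇◇p:
a: successors {a, b, c}; ◇p there: a:T, b:F, c:F. ✓
b: successors {d}; ◇p there: d:F. ✗
c: no successors, so ◇◇p fails. ✗
d: no successors, so ◇◇p fails. ✗
e: successors {c, e}; ◇p there: c:F, e:T. ✓
— 2 worlds.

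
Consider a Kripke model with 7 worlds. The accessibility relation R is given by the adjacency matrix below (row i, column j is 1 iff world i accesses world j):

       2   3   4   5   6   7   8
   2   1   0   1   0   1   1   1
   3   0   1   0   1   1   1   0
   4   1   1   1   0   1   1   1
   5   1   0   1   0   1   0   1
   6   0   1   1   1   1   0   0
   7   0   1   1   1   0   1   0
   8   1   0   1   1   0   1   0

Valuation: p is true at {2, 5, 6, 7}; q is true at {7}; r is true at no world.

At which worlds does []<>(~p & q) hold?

∅

2: successors {2, 4, 6, 7, 8}; <>(~p & q) there: 2:F, 4:F, 6:F, 7:F, 8:F. ✗
3: successors {3, 5, 6, 7}; <>(~p & q) there: 3:F, 5:F, 6:F, 7:F. ✗
4: successors {2, 3, 4, 6, 7, 8}; <>(~p & q) there: 2:F, 3:F, 4:F, 6:F, 7:F, 8:F. ✗
5: successors {2, 4, 6, 8}; <>(~p & q) there: 2:F, 4:F, 6:F, 8:F. ✗
6: successors {3, 4, 5, 6}; <>(~p & q) there: 3:F, 4:F, 5:F, 6:F. ✗
7: successors {3, 4, 5, 7}; <>(~p & q) there: 3:F, 4:F, 5:F, 7:F. ✗
8: successors {2, 4, 5, 7}; <>(~p & q) there: 2:F, 4:F, 5:F, 7:F. ✗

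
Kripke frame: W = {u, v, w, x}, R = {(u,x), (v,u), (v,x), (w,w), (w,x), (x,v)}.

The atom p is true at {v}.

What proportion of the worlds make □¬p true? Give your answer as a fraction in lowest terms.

3/4

u: successors {x}; ¬p there: x:T. ✓
v: successors {u, x}; ¬p there: u:T, x:T. ✓
w: successors {w, x}; ¬p there: w:T, x:T. ✓
x: successors {v}; ¬p there: v:F. ✗
That's 3 of 4 worlds, so 3/4.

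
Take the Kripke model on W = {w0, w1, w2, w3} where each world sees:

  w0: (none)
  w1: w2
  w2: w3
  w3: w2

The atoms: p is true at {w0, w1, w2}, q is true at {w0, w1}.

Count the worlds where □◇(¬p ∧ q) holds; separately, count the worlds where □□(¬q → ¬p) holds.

For □◇(¬p ∧ q):
w0: no successors, so □◇(¬p ∧ q) holds vacuously. ✓
w1: successors {w2}; ◇(¬p ∧ q) there: w2:F. ✗
w2: successors {w3}; ◇(¬p ∧ q) there: w3:F. ✗
w3: successors {w2}; ◇(¬p ∧ q) there: w2:F. ✗
— 1 world.
For □□(¬q → ¬p):
w0: no successors, so □□(¬q → ¬p) holds vacuously. ✓
w1: successors {w2}; □(¬q → ¬p) there: w2:T. ✓
w2: successors {w3}; □(¬q → ¬p) there: w3:F. ✗
w3: successors {w2}; □(¬q → ¬p) there: w2:T. ✓
— 3 worlds.

1 and 3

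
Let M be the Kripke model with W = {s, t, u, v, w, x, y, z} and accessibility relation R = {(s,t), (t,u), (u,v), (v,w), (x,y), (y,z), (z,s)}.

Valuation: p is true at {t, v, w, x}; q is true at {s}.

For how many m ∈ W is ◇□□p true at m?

s: successors {t}; □□p there: t:T. ✓
t: successors {u}; □□p there: u:T. ✓
u: successors {v}; □□p there: v:T. ✓
v: successors {w}; □□p there: w:T. ✓
w: no successors, so ◇□□p fails. ✗
x: successors {y}; □□p there: y:F. ✗
y: successors {z}; □□p there: z:T. ✓
z: successors {s}; □□p there: s:F. ✗
Satisfying worlds: {s, t, u, v, y}.

5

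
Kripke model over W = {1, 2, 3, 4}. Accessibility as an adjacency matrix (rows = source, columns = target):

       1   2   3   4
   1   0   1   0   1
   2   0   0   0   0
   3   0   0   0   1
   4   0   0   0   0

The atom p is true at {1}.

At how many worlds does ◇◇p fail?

4

1: successors {2, 4}; ◇p there: 2:F, 4:F. ✗
2: no successors, so ◇◇p fails. ✗
3: successors {4}; ◇p there: 4:F. ✗
4: no successors, so ◇◇p fails. ✗
Satisfying worlds: ∅.
So ◇◇p fails at the other 4 worlds.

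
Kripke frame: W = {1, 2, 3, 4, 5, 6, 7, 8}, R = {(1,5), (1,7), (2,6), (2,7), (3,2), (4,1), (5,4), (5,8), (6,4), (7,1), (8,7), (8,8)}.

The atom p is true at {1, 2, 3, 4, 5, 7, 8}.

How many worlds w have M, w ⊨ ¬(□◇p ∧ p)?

1: □◇p ∧ p is T. ✗
2: □◇p ∧ p is T. ✗
3: □◇p ∧ p is T. ✗
4: □◇p ∧ p is T. ✗
5: □◇p ∧ p is T. ✗
6: □◇p ∧ p is F. ✓
7: □◇p ∧ p is T. ✗
8: □◇p ∧ p is T. ✗
Satisfying worlds: {6}.

1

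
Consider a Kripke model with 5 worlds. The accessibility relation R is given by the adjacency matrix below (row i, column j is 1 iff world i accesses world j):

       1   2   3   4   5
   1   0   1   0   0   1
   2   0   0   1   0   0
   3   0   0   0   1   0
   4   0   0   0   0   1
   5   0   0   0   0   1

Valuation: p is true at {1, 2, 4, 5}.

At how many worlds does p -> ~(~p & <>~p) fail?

1: p is T, ~(~p & <>~p) is T. ✓
2: p is T, ~(~p & <>~p) is T. ✓
3: p is F, ~(~p & <>~p) is T. ✓
4: p is T, ~(~p & <>~p) is T. ✓
5: p is T, ~(~p & <>~p) is T. ✓
Satisfying worlds: {1, 2, 3, 4, 5}.
So p -> ~(~p & <>~p) fails at the other 0 worlds.

0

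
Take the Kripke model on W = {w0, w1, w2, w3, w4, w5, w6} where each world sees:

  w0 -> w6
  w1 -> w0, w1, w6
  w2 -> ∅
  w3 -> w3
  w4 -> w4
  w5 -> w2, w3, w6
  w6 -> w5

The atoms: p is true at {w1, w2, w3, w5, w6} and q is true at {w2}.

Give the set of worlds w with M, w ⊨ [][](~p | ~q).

w0: successors {w6}; [](~p | ~q) there: w6:T. ✓
w1: successors {w0, w1, w6}; [](~p | ~q) there: w0:T, w1:T, w6:T. ✓
w2: no successors, so [][](~p | ~q) holds vacuously. ✓
w3: successors {w3}; [](~p | ~q) there: w3:T. ✓
w4: successors {w4}; [](~p | ~q) there: w4:T. ✓
w5: successors {w2, w3, w6}; [](~p | ~q) there: w2:T, w3:T, w6:T. ✓
w6: successors {w5}; [](~p | ~q) there: w5:F. ✗

{w0, w1, w2, w3, w4, w5}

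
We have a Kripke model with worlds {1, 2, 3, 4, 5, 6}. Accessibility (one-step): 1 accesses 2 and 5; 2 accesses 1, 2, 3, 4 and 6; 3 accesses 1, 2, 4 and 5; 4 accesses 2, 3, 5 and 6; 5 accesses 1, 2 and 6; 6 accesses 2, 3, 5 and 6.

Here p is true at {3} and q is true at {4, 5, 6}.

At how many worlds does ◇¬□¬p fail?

1: successors {2, 5}; ¬□¬p there: 2:T, 5:F. ✓
2: successors {1, 2, 3, 4, 6}; ¬□¬p there: 1:F, 2:T, 3:F, 4:T, 6:T. ✓
3: successors {1, 2, 4, 5}; ¬□¬p there: 1:F, 2:T, 4:T, 5:F. ✓
4: successors {2, 3, 5, 6}; ¬□¬p there: 2:T, 3:F, 5:F, 6:T. ✓
5: successors {1, 2, 6}; ¬□¬p there: 1:F, 2:T, 6:T. ✓
6: successors {2, 3, 5, 6}; ¬□¬p there: 2:T, 3:F, 5:F, 6:T. ✓
Satisfying worlds: {1, 2, 3, 4, 5, 6}.
So ◇¬□¬p fails at the other 0 worlds.

0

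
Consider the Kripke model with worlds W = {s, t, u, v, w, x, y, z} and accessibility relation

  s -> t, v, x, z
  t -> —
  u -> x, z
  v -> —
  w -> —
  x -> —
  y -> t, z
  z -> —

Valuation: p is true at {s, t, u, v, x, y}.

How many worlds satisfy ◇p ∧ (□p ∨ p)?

3

s: ◇p is T, □p ∨ p is T. ✓
t: ◇p is F, □p ∨ p is T. ✗
u: ◇p is T, □p ∨ p is T. ✓
v: ◇p is F, □p ∨ p is T. ✗
w: ◇p is F, □p ∨ p is T. ✗
x: ◇p is F, □p ∨ p is T. ✗
y: ◇p is T, □p ∨ p is T. ✓
z: ◇p is F, □p ∨ p is T. ✗
Satisfying worlds: {s, u, y}.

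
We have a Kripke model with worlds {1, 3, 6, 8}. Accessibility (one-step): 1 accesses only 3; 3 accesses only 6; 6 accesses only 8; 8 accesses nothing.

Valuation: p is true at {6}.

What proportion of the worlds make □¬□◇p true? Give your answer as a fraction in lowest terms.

3/4

1: successors {3}; ¬□◇p there: 3:T. ✓
3: successors {6}; ¬□◇p there: 6:T. ✓
6: successors {8}; ¬□◇p there: 8:F. ✗
8: no successors, so □¬□◇p holds vacuously. ✓
That's 3 of 4 worlds, so 3/4.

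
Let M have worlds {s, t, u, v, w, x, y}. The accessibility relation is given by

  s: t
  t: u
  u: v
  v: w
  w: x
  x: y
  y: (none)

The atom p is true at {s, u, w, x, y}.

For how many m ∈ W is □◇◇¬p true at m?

2

s: successors {t}; ◇◇¬p there: t:T. ✓
t: successors {u}; ◇◇¬p there: u:F. ✗
u: successors {v}; ◇◇¬p there: v:F. ✗
v: successors {w}; ◇◇¬p there: w:F. ✗
w: successors {x}; ◇◇¬p there: x:F. ✗
x: successors {y}; ◇◇¬p there: y:F. ✗
y: no successors, so □◇◇¬p holds vacuously. ✓
Satisfying worlds: {s, y}.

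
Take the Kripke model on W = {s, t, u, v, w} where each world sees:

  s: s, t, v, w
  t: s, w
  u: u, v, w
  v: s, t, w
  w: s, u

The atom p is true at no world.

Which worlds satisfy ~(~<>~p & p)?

{s, t, u, v, w}

s: ~<>~p & p is F. ✓
t: ~<>~p & p is F. ✓
u: ~<>~p & p is F. ✓
v: ~<>~p & p is F. ✓
w: ~<>~p & p is F. ✓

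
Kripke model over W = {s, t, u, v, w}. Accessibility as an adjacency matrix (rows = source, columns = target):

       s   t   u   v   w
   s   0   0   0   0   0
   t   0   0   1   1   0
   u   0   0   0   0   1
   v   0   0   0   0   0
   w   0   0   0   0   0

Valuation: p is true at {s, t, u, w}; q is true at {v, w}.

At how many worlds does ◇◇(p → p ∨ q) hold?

1

s: no successors, so ◇◇(p → p ∨ q) fails. ✗
t: successors {u, v}; ◇(p → p ∨ q) there: u:T, v:F. ✓
u: successors {w}; ◇(p → p ∨ q) there: w:F. ✗
v: no successors, so ◇◇(p → p ∨ q) fails. ✗
w: no successors, so ◇◇(p → p ∨ q) fails. ✗
Satisfying worlds: {t}.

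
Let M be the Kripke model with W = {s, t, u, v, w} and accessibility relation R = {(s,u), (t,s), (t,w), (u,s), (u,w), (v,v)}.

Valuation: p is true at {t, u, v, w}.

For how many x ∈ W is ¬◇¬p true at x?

3

s: ◇¬p is F. ✓
t: ◇¬p is T. ✗
u: ◇¬p is T. ✗
v: ◇¬p is F. ✓
w: ◇¬p is F. ✓
Satisfying worlds: {s, v, w}.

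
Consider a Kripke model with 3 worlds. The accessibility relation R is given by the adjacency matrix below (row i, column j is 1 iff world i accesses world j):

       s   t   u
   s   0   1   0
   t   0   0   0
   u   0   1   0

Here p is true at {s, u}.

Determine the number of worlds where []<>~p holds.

s: successors {t}; <>~p there: t:F. ✗
t: no successors, so []<>~p holds vacuously. ✓
u: successors {t}; <>~p there: t:F. ✗
Satisfying worlds: {t}.

1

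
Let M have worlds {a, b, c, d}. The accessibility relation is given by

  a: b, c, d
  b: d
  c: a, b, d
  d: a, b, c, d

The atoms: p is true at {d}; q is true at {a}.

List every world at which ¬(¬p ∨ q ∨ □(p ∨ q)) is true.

a: ¬p ∨ q ∨ □(p ∨ q) is T. ✗
b: ¬p ∨ q ∨ □(p ∨ q) is T. ✗
c: ¬p ∨ q ∨ □(p ∨ q) is T. ✗
d: ¬p ∨ q ∨ □(p ∨ q) is F. ✓

{d}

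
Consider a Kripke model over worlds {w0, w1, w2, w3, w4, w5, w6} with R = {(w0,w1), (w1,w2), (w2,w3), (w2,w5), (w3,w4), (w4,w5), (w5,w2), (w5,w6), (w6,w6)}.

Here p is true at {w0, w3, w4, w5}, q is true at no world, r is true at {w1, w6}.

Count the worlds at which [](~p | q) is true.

w0: successors {w1}; ~p | q there: w1:T. ✓
w1: successors {w2}; ~p | q there: w2:T. ✓
w2: successors {w3, w5}; ~p | q there: w3:F, w5:F. ✗
w3: successors {w4}; ~p | q there: w4:F. ✗
w4: successors {w5}; ~p | q there: w5:F. ✗
w5: successors {w2, w6}; ~p | q there: w2:T, w6:T. ✓
w6: successors {w6}; ~p | q there: w6:T. ✓
Satisfying worlds: {w0, w1, w5, w6}.

4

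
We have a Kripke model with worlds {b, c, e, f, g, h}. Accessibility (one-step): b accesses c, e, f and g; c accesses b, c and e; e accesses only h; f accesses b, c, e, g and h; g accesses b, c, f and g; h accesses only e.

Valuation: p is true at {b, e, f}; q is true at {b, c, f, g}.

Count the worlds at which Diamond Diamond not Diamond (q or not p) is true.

5

b: successors {c, e, f, g}; Diamond not Diamond (q or not p) there: c:F, e:T, f:T, g:F. ✓
c: successors {b, c, e}; Diamond not Diamond (q or not p) there: b:F, c:F, e:T. ✓
e: successors {h}; Diamond not Diamond (q or not p) there: h:F. ✗
f: successors {b, c, e, g, h}; Diamond not Diamond (q or not p) there: b:F, c:F, e:T, g:F, h:F. ✓
g: successors {b, c, f, g}; Diamond not Diamond (q or not p) there: b:F, c:F, f:T, g:F. ✓
h: successors {e}; Diamond not Diamond (q or not p) there: e:T. ✓
Satisfying worlds: {b, c, f, g, h}.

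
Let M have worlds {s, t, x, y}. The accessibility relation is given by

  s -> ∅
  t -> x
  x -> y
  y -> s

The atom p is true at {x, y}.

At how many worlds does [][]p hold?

3

s: no successors, so [][]p holds vacuously. ✓
t: successors {x}; []p there: x:T. ✓
x: successors {y}; []p there: y:F. ✗
y: successors {s}; []p there: s:T. ✓
Satisfying worlds: {s, t, y}.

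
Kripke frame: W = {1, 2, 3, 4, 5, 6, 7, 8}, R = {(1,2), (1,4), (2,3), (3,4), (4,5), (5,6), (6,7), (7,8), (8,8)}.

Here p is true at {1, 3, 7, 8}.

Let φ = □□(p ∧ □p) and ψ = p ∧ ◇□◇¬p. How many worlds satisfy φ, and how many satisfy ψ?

4 and 2

For □□(p ∧ □p):
1: successors {2, 4}; □(p ∧ □p) there: 2:F, 4:F. ✗
2: successors {3}; □(p ∧ □p) there: 3:F. ✗
3: successors {4}; □(p ∧ □p) there: 4:F. ✗
4: successors {5}; □(p ∧ □p) there: 5:F. ✗
5: successors {6}; □(p ∧ □p) there: 6:T. ✓
6: successors {7}; □(p ∧ □p) there: 7:T. ✓
7: successors {8}; □(p ∧ □p) there: 8:T. ✓
8: successors {8}; □(p ∧ □p) there: 8:T. ✓
— 4 worlds.
For p ∧ ◇□◇¬p:
1: p is T, ◇□◇¬p is T. ✓
2: p is F, ◇□◇¬p is T. ✗
3: p is T, ◇□◇¬p is T. ✓
4: p is F, ◇□◇¬p is F. ✗
5: p is F, ◇□◇¬p is F. ✗
6: p is F, ◇□◇¬p is F. ✗
7: p is T, ◇□◇¬p is F. ✗
8: p is T, ◇□◇¬p is F. ✗
— 2 worlds.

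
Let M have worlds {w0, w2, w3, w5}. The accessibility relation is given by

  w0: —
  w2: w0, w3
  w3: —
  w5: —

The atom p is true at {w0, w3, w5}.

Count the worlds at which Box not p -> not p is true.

1

w0: Box not p is T, not p is F. ✗
w2: Box not p is F, not p is T. ✓
w3: Box not p is T, not p is F. ✗
w5: Box not p is T, not p is F. ✗
Satisfying worlds: {w2}.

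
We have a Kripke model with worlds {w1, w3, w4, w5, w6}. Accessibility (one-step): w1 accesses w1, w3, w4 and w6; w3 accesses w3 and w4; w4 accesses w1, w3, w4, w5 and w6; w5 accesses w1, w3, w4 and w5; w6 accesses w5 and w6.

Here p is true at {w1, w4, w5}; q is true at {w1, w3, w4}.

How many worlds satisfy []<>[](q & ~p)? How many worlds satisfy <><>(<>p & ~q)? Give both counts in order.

0 and 5

For []<>[](q & ~p):
w1: successors {w1, w3, w4, w6}; <>[](q & ~p) there: w1:F, w3:F, w4:F, w6:F. ✗
w3: successors {w3, w4}; <>[](q & ~p) there: w3:F, w4:F. ✗
w4: successors {w1, w3, w4, w5, w6}; <>[](q & ~p) there: w1:F, w3:F, w4:F, w5:F, w6:F. ✗
w5: successors {w1, w3, w4, w5}; <>[](q & ~p) there: w1:F, w3:F, w4:F, w5:F. ✗
w6: successors {w5, w6}; <>[](q & ~p) there: w5:F, w6:F. ✗
— 0 worlds.
For <><>(<>p & ~q):
w1: successors {w1, w3, w4, w6}; <>(<>p & ~q) there: w1:T, w3:F, w4:T, w6:T. ✓
w3: successors {w3, w4}; <>(<>p & ~q) there: w3:F, w4:T. ✓
w4: successors {w1, w3, w4, w5, w6}; <>(<>p & ~q) there: w1:T, w3:F, w4:T, w5:T, w6:T. ✓
w5: successors {w1, w3, w4, w5}; <>(<>p & ~q) there: w1:T, w3:F, w4:T, w5:T. ✓
w6: successors {w5, w6}; <>(<>p & ~q) there: w5:T, w6:T. ✓
— 5 worlds.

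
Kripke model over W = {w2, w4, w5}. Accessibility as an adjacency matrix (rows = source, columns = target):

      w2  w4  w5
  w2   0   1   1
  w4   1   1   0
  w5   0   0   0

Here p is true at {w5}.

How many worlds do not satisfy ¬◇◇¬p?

w2: ◇◇¬p is T. ✗
w4: ◇◇¬p is T. ✗
w5: ◇◇¬p is F. ✓
Satisfying worlds: {w5}.
So ¬◇◇¬p fails at the other 2 worlds.

2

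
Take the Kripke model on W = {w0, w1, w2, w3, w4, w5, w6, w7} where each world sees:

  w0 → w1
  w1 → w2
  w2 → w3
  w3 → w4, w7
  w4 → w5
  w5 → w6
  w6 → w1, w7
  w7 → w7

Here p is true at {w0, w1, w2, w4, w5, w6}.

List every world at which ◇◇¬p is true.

{w1, w2, w3, w5, w6, w7}

w0: successors {w1}; ◇¬p there: w1:F. ✗
w1: successors {w2}; ◇¬p there: w2:T. ✓
w2: successors {w3}; ◇¬p there: w3:T. ✓
w3: successors {w4, w7}; ◇¬p there: w4:F, w7:T. ✓
w4: successors {w5}; ◇¬p there: w5:F. ✗
w5: successors {w6}; ◇¬p there: w6:T. ✓
w6: successors {w1, w7}; ◇¬p there: w1:F, w7:T. ✓
w7: successors {w7}; ◇¬p there: w7:T. ✓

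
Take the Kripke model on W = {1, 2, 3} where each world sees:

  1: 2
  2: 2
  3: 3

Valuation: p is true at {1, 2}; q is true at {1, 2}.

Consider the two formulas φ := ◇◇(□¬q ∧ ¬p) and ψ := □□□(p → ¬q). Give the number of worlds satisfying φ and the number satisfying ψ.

For ◇◇(□¬q ∧ ¬p):
1: successors {2}; ◇(□¬q ∧ ¬p) there: 2:F. ✗
2: successors {2}; ◇(□¬q ∧ ¬p) there: 2:F. ✗
3: successors {3}; ◇(□¬q ∧ ¬p) there: 3:T. ✓
— 1 world.
For □□□(p → ¬q):
1: successors {2}; □□(p → ¬q) there: 2:F. ✗
2: successors {2}; □□(p → ¬q) there: 2:F. ✗
3: successors {3}; □□(p → ¬q) there: 3:T. ✓
— 1 world.

1 and 1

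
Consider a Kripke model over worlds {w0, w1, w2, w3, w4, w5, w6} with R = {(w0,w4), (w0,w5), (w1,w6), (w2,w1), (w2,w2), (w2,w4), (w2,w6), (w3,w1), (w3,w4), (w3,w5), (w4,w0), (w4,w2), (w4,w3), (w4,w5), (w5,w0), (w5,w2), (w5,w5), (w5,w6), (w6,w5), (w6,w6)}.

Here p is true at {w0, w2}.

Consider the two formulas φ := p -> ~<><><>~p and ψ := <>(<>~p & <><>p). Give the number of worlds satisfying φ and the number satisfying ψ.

For p -> ~<><><>~p:
w0: p is T, ~<><><>~p is F. ✗
w1: p is F, ~<><><>~p is F. ✓
w2: p is T, ~<><><>~p is F. ✗
w3: p is F, ~<><><>~p is F. ✓
w4: p is F, ~<><><>~p is F. ✓
w5: p is F, ~<><><>~p is F. ✓
w6: p is F, ~<><><>~p is F. ✓
— 5 worlds.
For <>(<>~p & <><>p):
w0: successors {w4, w5}; <>~p & <><>p there: w4:T, w5:T. ✓
w1: successors {w6}; <>~p & <><>p there: w6:T. ✓
w2: successors {w1, w2, w4, w6}; <>~p & <><>p there: w1:F, w2:T, w4:T, w6:T. ✓
w3: successors {w1, w4, w5}; <>~p & <><>p there: w1:F, w4:T, w5:T. ✓
w4: successors {w0, w2, w3, w5}; <>~p & <><>p there: w0:T, w2:T, w3:T, w5:T. ✓
w5: successors {w0, w2, w5, w6}; <>~p & <><>p there: w0:T, w2:T, w5:T, w6:T. ✓
w6: successors {w5, w6}; <>~p & <><>p there: w5:T, w6:T. ✓
— 7 worlds.

5 and 7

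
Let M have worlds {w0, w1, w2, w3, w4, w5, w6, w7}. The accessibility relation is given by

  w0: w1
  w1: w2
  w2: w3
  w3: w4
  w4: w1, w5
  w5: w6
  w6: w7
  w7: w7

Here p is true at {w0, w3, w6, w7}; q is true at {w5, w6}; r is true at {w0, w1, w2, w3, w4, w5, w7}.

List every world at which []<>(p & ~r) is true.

∅

w0: successors {w1}; <>(p & ~r) there: w1:F. ✗
w1: successors {w2}; <>(p & ~r) there: w2:F. ✗
w2: successors {w3}; <>(p & ~r) there: w3:F. ✗
w3: successors {w4}; <>(p & ~r) there: w4:F. ✗
w4: successors {w1, w5}; <>(p & ~r) there: w1:F, w5:T. ✗
w5: successors {w6}; <>(p & ~r) there: w6:F. ✗
w6: successors {w7}; <>(p & ~r) there: w7:F. ✗
w7: successors {w7}; <>(p & ~r) there: w7:F. ✗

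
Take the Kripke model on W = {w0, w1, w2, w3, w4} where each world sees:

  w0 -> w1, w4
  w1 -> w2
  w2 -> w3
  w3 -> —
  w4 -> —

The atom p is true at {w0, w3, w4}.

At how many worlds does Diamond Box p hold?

w0: successors {w1, w4}; Box p there: w1:F, w4:T. ✓
w1: successors {w2}; Box p there: w2:T. ✓
w2: successors {w3}; Box p there: w3:T. ✓
w3: no successors, so Diamond Box p fails. ✗
w4: no successors, so Diamond Box p fails. ✗
Satisfying worlds: {w0, w1, w2}.

3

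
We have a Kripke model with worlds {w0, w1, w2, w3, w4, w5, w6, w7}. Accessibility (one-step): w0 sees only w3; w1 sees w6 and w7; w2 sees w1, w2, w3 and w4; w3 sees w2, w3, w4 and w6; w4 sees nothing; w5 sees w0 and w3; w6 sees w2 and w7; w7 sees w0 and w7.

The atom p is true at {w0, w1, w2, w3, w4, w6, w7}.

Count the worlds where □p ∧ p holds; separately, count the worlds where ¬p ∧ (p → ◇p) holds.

7 and 1

For □p ∧ p:
w0: □p is T, p is T. ✓
w1: □p is T, p is T. ✓
w2: □p is T, p is T. ✓
w3: □p is T, p is T. ✓
w4: □p is T, p is T. ✓
w5: □p is T, p is F. ✗
w6: □p is T, p is T. ✓
w7: □p is T, p is T. ✓
— 7 worlds.
For ¬p ∧ (p → ◇p):
w0: ¬p is F, p → ◇p is T. ✗
w1: ¬p is F, p → ◇p is T. ✗
w2: ¬p is F, p → ◇p is T. ✗
w3: ¬p is F, p → ◇p is T. ✗
w4: ¬p is F, p → ◇p is F. ✗
w5: ¬p is T, p → ◇p is T. ✓
w6: ¬p is F, p → ◇p is T. ✗
w7: ¬p is F, p → ◇p is T. ✗
— 1 world.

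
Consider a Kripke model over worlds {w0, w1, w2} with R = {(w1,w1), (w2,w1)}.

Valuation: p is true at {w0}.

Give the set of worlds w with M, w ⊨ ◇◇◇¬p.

w0: no successors, so ◇◇◇¬p fails. ✗
w1: successors {w1}; ◇◇¬p there: w1:T. ✓
w2: successors {w1}; ◇◇¬p there: w1:T. ✓

{w1, w2}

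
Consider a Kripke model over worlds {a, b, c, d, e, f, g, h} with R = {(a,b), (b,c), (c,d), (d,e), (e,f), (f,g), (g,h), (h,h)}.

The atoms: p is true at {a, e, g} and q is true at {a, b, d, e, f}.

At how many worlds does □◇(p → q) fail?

1

a: successors {b}; ◇(p → q) there: b:T. ✓
b: successors {c}; ◇(p → q) there: c:T. ✓
c: successors {d}; ◇(p → q) there: d:T. ✓
d: successors {e}; ◇(p → q) there: e:T. ✓
e: successors {f}; ◇(p → q) there: f:F. ✗
f: successors {g}; ◇(p → q) there: g:T. ✓
g: successors {h}; ◇(p → q) there: h:T. ✓
h: successors {h}; ◇(p → q) there: h:T. ✓
Satisfying worlds: {a, b, c, d, f, g, h}.
So □◇(p → q) fails at the other 1 world.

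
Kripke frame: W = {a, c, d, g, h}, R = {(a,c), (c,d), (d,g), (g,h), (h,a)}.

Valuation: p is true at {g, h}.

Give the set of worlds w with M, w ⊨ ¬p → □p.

{d, g, h}

a: ¬p is T, □p is F. ✗
c: ¬p is T, □p is F. ✗
d: ¬p is T, □p is T. ✓
g: ¬p is F, □p is T. ✓
h: ¬p is F, □p is F. ✓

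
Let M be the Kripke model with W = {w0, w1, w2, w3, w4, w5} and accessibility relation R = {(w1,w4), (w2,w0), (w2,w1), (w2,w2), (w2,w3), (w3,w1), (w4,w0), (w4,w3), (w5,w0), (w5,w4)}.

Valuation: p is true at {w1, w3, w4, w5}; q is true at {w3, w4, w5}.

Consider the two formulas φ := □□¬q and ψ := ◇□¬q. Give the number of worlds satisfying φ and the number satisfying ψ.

2 and 3

For □□¬q:
w0: no successors, so □□¬q holds vacuously. ✓
w1: successors {w4}; □¬q there: w4:F. ✗
w2: successors {w0, w1, w2, w3}; □¬q there: w0:T, w1:F, w2:F, w3:T. ✗
w3: successors {w1}; □¬q there: w1:F. ✗
w4: successors {w0, w3}; □¬q there: w0:T, w3:T. ✓
w5: successors {w0, w4}; □¬q there: w0:T, w4:F. ✗
— 2 worlds.
For ◇□¬q:
w0: no successors, so ◇□¬q fails. ✗
w1: successors {w4}; □¬q there: w4:F. ✗
w2: successors {w0, w1, w2, w3}; □¬q there: w0:T, w1:F, w2:F, w3:T. ✓
w3: successors {w1}; □¬q there: w1:F. ✗
w4: successors {w0, w3}; □¬q there: w0:T, w3:T. ✓
w5: successors {w0, w4}; □¬q there: w0:T, w4:F. ✓
— 3 worlds.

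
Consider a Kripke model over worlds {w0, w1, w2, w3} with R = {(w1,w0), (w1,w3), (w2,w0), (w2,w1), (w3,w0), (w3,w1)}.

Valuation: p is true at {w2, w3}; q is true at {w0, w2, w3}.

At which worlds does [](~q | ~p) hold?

w0: no successors, so [](~q | ~p) holds vacuously. ✓
w1: successors {w0, w3}; ~q | ~p there: w0:T, w3:F. ✗
w2: successors {w0, w1}; ~q | ~p there: w0:T, w1:T. ✓
w3: successors {w0, w1}; ~q | ~p there: w0:T, w1:T. ✓

{w0, w2, w3}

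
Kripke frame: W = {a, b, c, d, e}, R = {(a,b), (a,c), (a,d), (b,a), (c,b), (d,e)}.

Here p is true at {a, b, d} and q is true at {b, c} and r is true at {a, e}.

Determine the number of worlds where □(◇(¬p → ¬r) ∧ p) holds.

a: successors {b, c, d}; ◇(¬p → ¬r) ∧ p there: b:T, c:F, d:F. ✗
b: successors {a}; ◇(¬p → ¬r) ∧ p there: a:T. ✓
c: successors {b}; ◇(¬p → ¬r) ∧ p there: b:T. ✓
d: successors {e}; ◇(¬p → ¬r) ∧ p there: e:F. ✗
e: no successors, so □(◇(¬p → ¬r) ∧ p) holds vacuously. ✓
Satisfying worlds: {b, c, e}.

3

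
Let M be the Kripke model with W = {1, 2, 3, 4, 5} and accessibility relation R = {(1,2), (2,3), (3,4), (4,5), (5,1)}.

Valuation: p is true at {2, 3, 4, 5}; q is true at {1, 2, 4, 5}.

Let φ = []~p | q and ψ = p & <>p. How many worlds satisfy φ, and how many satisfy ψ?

For []~p | q:
1: []~p is F, q is T. ✓
2: []~p is F, q is T. ✓
3: []~p is F, q is F. ✗
4: []~p is F, q is T. ✓
5: []~p is T, q is T. ✓
— 4 worlds.
For p & <>p:
1: p is F, <>p is T. ✗
2: p is T, <>p is T. ✓
3: p is T, <>p is T. ✓
4: p is T, <>p is T. ✓
5: p is T, <>p is F. ✗
— 3 worlds.

4 and 3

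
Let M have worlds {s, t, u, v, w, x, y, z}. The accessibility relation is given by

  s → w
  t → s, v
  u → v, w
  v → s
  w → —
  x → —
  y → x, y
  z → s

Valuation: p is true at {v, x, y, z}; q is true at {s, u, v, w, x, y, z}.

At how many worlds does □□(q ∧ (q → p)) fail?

s: successors {w}; □(q ∧ (q → p)) there: w:T. ✓
t: successors {s, v}; □(q ∧ (q → p)) there: s:F, v:F. ✗
u: successors {v, w}; □(q ∧ (q → p)) there: v:F, w:T. ✗
v: successors {s}; □(q ∧ (q → p)) there: s:F. ✗
w: no successors, so □□(q ∧ (q → p)) holds vacuously. ✓
x: no successors, so □□(q ∧ (q → p)) holds vacuously. ✓
y: successors {x, y}; □(q ∧ (q → p)) there: x:T, y:T. ✓
z: successors {s}; □(q ∧ (q → p)) there: s:F. ✗
Satisfying worlds: {s, w, x, y}.
So □□(q ∧ (q → p)) fails at the other 4 worlds.

4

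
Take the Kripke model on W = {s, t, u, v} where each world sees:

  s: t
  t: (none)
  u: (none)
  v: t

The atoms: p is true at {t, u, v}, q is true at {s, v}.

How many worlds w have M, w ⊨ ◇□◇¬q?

s: successors {t}; □◇¬q there: t:T. ✓
t: no successors, so ◇□◇¬q fails. ✗
u: no successors, so ◇□◇¬q fails. ✗
v: successors {t}; □◇¬q there: t:T. ✓
Satisfying worlds: {s, v}.

2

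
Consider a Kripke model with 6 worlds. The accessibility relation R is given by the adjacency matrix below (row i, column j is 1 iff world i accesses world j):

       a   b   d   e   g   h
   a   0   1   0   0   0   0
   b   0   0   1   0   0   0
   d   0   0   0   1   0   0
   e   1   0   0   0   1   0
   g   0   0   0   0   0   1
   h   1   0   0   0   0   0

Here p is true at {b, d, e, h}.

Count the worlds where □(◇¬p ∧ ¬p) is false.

a: successors {b}; ◇¬p ∧ ¬p there: b:F. ✗
b: successors {d}; ◇¬p ∧ ¬p there: d:F. ✗
d: successors {e}; ◇¬p ∧ ¬p there: e:F. ✗
e: successors {a, g}; ◇¬p ∧ ¬p there: a:F, g:F. ✗
g: successors {h}; ◇¬p ∧ ¬p there: h:F. ✗
h: successors {a}; ◇¬p ∧ ¬p there: a:F. ✗
Satisfying worlds: ∅.
So □(◇¬p ∧ ¬p) fails at the other 6 worlds.

6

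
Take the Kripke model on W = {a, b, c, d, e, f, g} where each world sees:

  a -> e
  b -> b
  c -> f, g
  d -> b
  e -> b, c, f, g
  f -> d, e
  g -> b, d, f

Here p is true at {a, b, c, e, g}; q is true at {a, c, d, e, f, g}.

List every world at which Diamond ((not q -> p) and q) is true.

a: successors {e}; (not q -> p) and q there: e:T. ✓
b: successors {b}; (not q -> p) and q there: b:F. ✗
c: successors {f, g}; (not q -> p) and q there: f:T, g:T. ✓
d: successors {b}; (not q -> p) and q there: b:F. ✗
e: successors {b, c, f, g}; (not q -> p) and q there: b:F, c:T, f:T, g:T. ✓
f: successors {d, e}; (not q -> p) and q there: d:T, e:T. ✓
g: successors {b, d, f}; (not q -> p) and q there: b:F, d:T, f:T. ✓

{a, c, e, f, g}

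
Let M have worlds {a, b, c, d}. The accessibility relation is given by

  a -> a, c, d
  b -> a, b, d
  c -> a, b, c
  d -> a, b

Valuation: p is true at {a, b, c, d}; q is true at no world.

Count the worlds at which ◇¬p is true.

a: successors {a, c, d}; ¬p there: a:F, c:F, d:F. ✗
b: successors {a, b, d}; ¬p there: a:F, b:F, d:F. ✗
c: successors {a, b, c}; ¬p there: a:F, b:F, c:F. ✗
d: successors {a, b}; ¬p there: a:F, b:F. ✗
Satisfying worlds: ∅.

0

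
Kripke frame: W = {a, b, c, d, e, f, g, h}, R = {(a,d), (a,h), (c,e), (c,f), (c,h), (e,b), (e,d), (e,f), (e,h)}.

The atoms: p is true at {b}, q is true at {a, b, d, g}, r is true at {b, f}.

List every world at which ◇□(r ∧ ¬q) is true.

a: successors {d, h}; □(r ∧ ¬q) there: d:T, h:T. ✓
b: no successors, so ◇□(r ∧ ¬q) fails. ✗
c: successors {e, f, h}; □(r ∧ ¬q) there: e:F, f:T, h:T. ✓
d: no successors, so ◇□(r ∧ ¬q) fails. ✗
e: successors {b, d, f, h}; □(r ∧ ¬q) there: b:T, d:T, f:T, h:T. ✓
f: no successors, so ◇□(r ∧ ¬q) fails. ✗
g: no successors, so ◇□(r ∧ ¬q) fails. ✗
h: no successors, so ◇□(r ∧ ¬q) fails. ✗

{a, c, e}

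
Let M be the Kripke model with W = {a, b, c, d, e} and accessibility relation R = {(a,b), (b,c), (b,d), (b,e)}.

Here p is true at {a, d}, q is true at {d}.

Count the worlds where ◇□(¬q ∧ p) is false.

4

a: successors {b}; □(¬q ∧ p) there: b:F. ✗
b: successors {c, d, e}; □(¬q ∧ p) there: c:T, d:T, e:T. ✓
c: no successors, so ◇□(¬q ∧ p) fails. ✗
d: no successors, so ◇□(¬q ∧ p) fails. ✗
e: no successors, so ◇□(¬q ∧ p) fails. ✗
Satisfying worlds: {b}.
So ◇□(¬q ∧ p) fails at the other 4 worlds.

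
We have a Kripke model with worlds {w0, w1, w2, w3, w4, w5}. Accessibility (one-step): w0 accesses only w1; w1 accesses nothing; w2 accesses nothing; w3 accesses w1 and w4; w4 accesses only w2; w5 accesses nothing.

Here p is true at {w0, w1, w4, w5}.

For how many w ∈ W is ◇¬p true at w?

w0: successors {w1}; ¬p there: w1:F. ✗
w1: no successors, so ◇¬p fails. ✗
w2: no successors, so ◇¬p fails. ✗
w3: successors {w1, w4}; ¬p there: w1:F, w4:F. ✗
w4: successors {w2}; ¬p there: w2:T. ✓
w5: no successors, so ◇¬p fails. ✗
Satisfying worlds: {w4}.

1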